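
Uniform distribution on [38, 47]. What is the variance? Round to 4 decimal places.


Var = (b-a)^2 / 12
(b-a)^2 = (47 - 38)^2 = 81
Var = 81/12 = 6.75

6.7500


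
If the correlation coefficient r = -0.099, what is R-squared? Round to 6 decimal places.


R^2 = r^2 = (-0.099)^2 = 0.009801

0.009801


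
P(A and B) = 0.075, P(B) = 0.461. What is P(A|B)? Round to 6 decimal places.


P(A|B) = P(A and B) / P(B) = 0.075 / 0.461 = 75/461 ≈ 0.16268980

0.162690


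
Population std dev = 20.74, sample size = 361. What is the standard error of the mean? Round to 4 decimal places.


SE = sigma / sqrt(n)
sqrt(361) = 19
SE = 20.74 / 19 = 1037/950 ≈ 1.091579

1.0916


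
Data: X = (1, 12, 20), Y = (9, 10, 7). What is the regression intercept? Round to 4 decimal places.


a = ybar - b*xbar, where b = sum((xi-xbar)(yi-ybar)) / sum((xi-xbar)^2)
n = 3, xbar = 33/3 = 11, ybar = 26/3 ≈ 8.666667
Sxy = sum((xi-xbar)(yi-ybar)) = -17
Sxx = sum((xi-xbar)^2) = 182
b = Sxy / Sxx = -17/182 ≈ -0.093407
a = 8.666667 - (-0.093407) * 11 = 5293/546 ≈ 9.694139

9.6941


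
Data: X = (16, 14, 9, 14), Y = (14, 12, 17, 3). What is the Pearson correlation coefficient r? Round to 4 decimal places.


r = sum((xi-xbar)(yi-ybar)) / sqrt(sum((xi-xbar)^2) * sum((yi-ybar)^2))
n = 4, xbar = 53/4 = 13.25, ybar = 46/4 = 11.5
Sxy = sum((xi-xbar)(yi-ybar)) = -22.5
Sxx = sum((xi-xbar)^2) = 26.75
Syy = sum((yi-ybar)^2) = 109
sqrt(Sxx*Syy) ≈ 53.997685
r = Sxy / sqrt(Sxx*Syy) = -22.5 / 53.997685 ≈ -0.416685

-0.4167


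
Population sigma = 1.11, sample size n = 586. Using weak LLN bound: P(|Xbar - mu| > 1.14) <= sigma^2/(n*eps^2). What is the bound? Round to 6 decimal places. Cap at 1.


bound = min(1, sigma^2/(n*eps^2))
sigma^2 = 1.11^2 = 1.2321
n*eps^2 = 586 * 1.14^2 = 586 * 1.2996 = 761.5656
sigma^2/(n*eps^2) = 1.2321 / 761.5656 ≈ 0.00161785

0.001618


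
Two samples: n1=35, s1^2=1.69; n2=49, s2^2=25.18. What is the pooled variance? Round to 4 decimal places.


sp^2 = ((n1-1)*s1^2 + (n2-1)*s2^2)/(n1+n2-2)
(n1-1)*s1^2 = 34 * 1.69 = 57.46
(n2-1)*s2^2 = 48 * 25.18 = 1208.64
numerator = 57.46 + 1208.64 = 1266.1
n1+n2-2 = 82
sp^2 = 1266.1 / 82 = 12661/820 ≈ 15.440244

15.4402


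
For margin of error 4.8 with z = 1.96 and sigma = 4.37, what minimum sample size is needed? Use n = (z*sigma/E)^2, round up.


z*sigma/E = 1.96 * 4.37 / 4.8 ≈ 1.784417
(z*sigma/E)^2 ≈ 3.184143
round up: n = 4

4


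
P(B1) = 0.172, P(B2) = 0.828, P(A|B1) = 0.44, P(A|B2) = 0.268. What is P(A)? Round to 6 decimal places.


P(A) = P(A|B1)*P(B1) + P(A|B2)*P(B2)
P(A|B1)*P(B1) = 0.44 * 0.172 = 0.07568
P(A|B2)*P(B2) = 0.268 * 0.828 = 0.221904
P(A) = 0.07568 + 0.221904 = 0.297584

0.297584


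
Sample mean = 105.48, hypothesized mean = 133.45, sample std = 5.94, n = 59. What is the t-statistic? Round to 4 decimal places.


t = (xbar - mu0) / (s/sqrt(n))
xbar - mu0 = 105.48 - 133.45 = -27.97
sqrt(59) ≈ 7.68114575
s/sqrt(n) = 5.94 / 7.68114575 ≈ 0.77332213
t = -27.97 / 0.77332213 ≈ -36.168627

-36.1686


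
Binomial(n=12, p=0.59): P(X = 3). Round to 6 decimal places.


P = C(n,k) * p^k * (1-p)^(n-k)
C(12,3) = 220
p^k = 0.59^3 = 0.205379
(1-p)^(n-k) = 0.41^9 ≈ 0.0003273819
P = 220 * 0.205379 * 0.0003273819 ≈ 0.014792

0.014792


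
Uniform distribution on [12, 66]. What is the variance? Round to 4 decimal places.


Var = (b-a)^2 / 12
(b-a)^2 = (66 - 12)^2 = 2916
Var = 2916/12 = 243

243.0000


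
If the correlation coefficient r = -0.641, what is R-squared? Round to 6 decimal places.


R^2 = r^2 = (-0.641)^2 = 0.410881

0.410881


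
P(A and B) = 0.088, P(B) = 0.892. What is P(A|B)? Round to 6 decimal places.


P(A|B) = P(A and B) / P(B) = 0.088 / 0.892 = 22/223 ≈ 0.09865471

0.098655


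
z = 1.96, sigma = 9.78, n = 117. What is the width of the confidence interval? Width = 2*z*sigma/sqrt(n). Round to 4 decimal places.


width = 2*z*sigma/sqrt(n)
2*z*sigma = 2 * 1.96 * 9.78 = 38.3376
sqrt(117) ≈ 10.816654
width = 38.3376 / 10.816654 ≈ 3.544312

3.5443


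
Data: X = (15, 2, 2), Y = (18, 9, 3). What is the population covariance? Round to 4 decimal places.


Cov = (1/n)*sum((xi-xbar)(yi-ybar))
n = 3, xbar = 19/3 ≈ 6.333333, ybar = 30/3 = 10
sum((xi-xbar)(yi-ybar)) = 104
Cov = 104 / 3 = 104/3 ≈ 34.666667

34.6667


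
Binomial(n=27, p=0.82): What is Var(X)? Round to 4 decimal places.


Var = n*p*(1-p) = 27 * 0.82 * 0.18 = 3.9852

3.9852


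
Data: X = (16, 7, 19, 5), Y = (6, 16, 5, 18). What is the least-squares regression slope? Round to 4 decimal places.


b = sum((xi-xbar)(yi-ybar)) / sum((xi-xbar)^2)
n = 4, xbar = 47/4 = 11.75, ybar = 45/4 = 11.25
Sxy = sum((xi-xbar)(yi-ybar)) = -135.75
Sxx = sum((xi-xbar)^2) = 138.75
b = Sxy / Sxx = -181/185 ≈ -0.978378

-0.9784


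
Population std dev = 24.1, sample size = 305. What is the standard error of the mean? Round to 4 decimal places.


SE = sigma / sqrt(n)
sqrt(305) ≈ 17.464249
SE = 24.1 / 17.464249 ≈ 1.379962

1.3800


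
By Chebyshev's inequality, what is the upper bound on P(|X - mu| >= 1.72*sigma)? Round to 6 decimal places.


P <= 1/k^2
k^2 = 1.72^2 = 2.9584
1/k^2 = 1 / 2.9584 = 625/1849 ≈ 0.33802055

0.338021


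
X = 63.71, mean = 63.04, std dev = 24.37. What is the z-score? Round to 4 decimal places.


z = (X - mu) / sigma
X - mu = 63.71 - 63.04 = 0.67
z = 0.67 / 24.37 = 67/2437 ≈ 0.027493

0.0275


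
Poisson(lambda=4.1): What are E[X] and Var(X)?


E[X] = Var(X) = lambda = 4.1

4.1, 4.1


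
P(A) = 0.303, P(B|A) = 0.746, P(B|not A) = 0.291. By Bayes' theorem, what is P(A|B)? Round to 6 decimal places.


P(A|B) = P(B|A)*P(A) / P(B), P(B) = P(B|A)*P(A) + P(B|not A)*P(not A)
P(B|A)*P(A) = 0.746 * 0.303 = 0.226038
P(B|not A)*P(not A) = 0.291 * 0.697 = 0.202827
P(B) = 0.226038 + 0.202827 = 0.428865
P(A|B) = 0.226038 / 0.428865 ≈ 0.52706096

0.527061


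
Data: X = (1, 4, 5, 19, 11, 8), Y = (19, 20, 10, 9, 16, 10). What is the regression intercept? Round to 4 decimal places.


a = ybar - b*xbar, where b = sum((xi-xbar)(yi-ybar)) / sum((xi-xbar)^2)
n = 6, xbar = 48/6 = 8, ybar = 84/6 = 14
Sxy = sum((xi-xbar)(yi-ybar)) = -96
Sxx = sum((xi-xbar)^2) = 204
b = Sxy / Sxx = -8/17 ≈ -0.470588
a = 14 - (-0.470588) * 8 = 302/17 ≈ 17.764706

17.7647


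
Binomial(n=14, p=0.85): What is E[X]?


E[X] = n*p = 14 * 0.85 = 11.9

11.9


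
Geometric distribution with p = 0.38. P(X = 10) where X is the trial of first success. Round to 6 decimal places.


P = (1-p)^(k-1) * p
(1-p)^(k-1) = 0.62^9 ≈ 0.01353709
P = 0.01353709 * 0.38 ≈ 0.005144093

0.005144


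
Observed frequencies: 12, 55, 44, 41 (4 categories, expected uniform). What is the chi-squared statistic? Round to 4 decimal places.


chi2 = sum((O-E)^2/E), E = total/4
total = 152, E = 152/4 = 38
(12 - 38)^2 / 38 = 676 / 38 = 338/19 ≈ 17.789474
(55 - 38)^2 / 38 = 289 / 38 = 289/38 ≈ 7.605263
(44 - 38)^2 / 38 = 36 / 38 = 18/19 ≈ 0.947368
(41 - 38)^2 / 38 = 9 / 38 = 9/38 ≈ 0.236842
chi2 = 505/19 ≈ 26.578947

26.5789


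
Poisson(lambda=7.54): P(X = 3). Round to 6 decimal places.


P = e^(-lam) * lam^k / k!
e^(-7.54) ≈ 0.0005313976
lam^k = 7.54^3 = 428.661064
k! = 3! = 6
P = 0.0005313976 * 428.661064 / 6 ≈ 0.037965

0.037965


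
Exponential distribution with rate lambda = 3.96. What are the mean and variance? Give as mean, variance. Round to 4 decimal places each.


mean = 1/lam, var = 1/lam^2
mean = 1 / 3.96 = 25/99 ≈ 0.252525
lam^2 = 3.96^2 = 15.6816
var = 1 / 15.6816 = 625/9801 ≈ 0.063769

0.2525, 0.0638


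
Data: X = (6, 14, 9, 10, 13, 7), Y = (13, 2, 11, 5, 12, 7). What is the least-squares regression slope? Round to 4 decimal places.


b = sum((xi-xbar)(yi-ybar)) / sum((xi-xbar)^2)
n = 6, xbar = 59/6 ≈ 9.833333, ybar = 50/6 = 25/3 ≈ 8.333333
Sxy = sum((xi-xbar)(yi-ybar)) = -95/3 ≈ -31.666667
Sxx = sum((xi-xbar)^2) = 305/6 ≈ 50.833333
b = Sxy / Sxx = -38/61 ≈ -0.622951

-0.6230


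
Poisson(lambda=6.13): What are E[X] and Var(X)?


E[X] = Var(X) = lambda = 6.13

6.13, 6.13


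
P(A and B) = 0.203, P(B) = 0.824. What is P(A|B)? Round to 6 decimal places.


P(A|B) = P(A and B) / P(B) = 0.203 / 0.824 = 203/824 ≈ 0.24635922

0.246359


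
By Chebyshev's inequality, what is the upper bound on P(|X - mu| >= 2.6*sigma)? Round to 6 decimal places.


P <= 1/k^2
k^2 = 2.6^2 = 6.76
1/k^2 = 1 / 6.76 = 25/169 ≈ 0.14792899

0.147929


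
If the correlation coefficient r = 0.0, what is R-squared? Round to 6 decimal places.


R^2 = r^2 = (0.0)^2 = 0

0.000000


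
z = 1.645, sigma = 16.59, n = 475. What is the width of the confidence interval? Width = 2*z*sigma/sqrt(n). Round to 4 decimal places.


width = 2*z*sigma/sqrt(n)
2*z*sigma = 2 * 1.645 * 16.59 = 54.5811
sqrt(475) ≈ 21.794495
width = 54.5811 / 21.794495 ≈ 2.504353

2.5044


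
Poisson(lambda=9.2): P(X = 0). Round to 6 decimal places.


P = e^(-lam) * lam^k / k!
e^(-9.2) ≈ 0.0001010394
lam^k = 9.2^0 = 1
k! = 0! = 1
P = 0.0001010394 * 1 / 1 ≈ 0.000101

0.000101


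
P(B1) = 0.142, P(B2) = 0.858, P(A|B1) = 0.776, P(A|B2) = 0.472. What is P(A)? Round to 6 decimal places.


P(A) = P(A|B1)*P(B1) + P(A|B2)*P(B2)
P(A|B1)*P(B1) = 0.776 * 0.142 = 0.110192
P(A|B2)*P(B2) = 0.472 * 0.858 = 0.404976
P(A) = 0.110192 + 0.404976 = 0.515168

0.515168


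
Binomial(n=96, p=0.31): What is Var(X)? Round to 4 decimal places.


Var = n*p*(1-p) = 96 * 0.31 * 0.69 = 20.5344

20.5344


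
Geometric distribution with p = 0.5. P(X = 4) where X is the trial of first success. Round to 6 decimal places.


P = (1-p)^(k-1) * p
(1-p)^(k-1) = 0.5^3 = 0.125
P = 0.125 * 0.5 = 0.0625

0.062500


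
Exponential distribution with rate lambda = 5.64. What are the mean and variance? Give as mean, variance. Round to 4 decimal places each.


mean = 1/lam, var = 1/lam^2
mean = 1 / 5.64 = 25/141 ≈ 0.177305
lam^2 = 5.64^2 = 31.8096
var = 1 / 31.8096 ≈ 0.031437

0.1773, 0.0314


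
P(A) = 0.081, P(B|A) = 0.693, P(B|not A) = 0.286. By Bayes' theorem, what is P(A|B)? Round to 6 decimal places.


P(A|B) = P(B|A)*P(A) / P(B), P(B) = P(B|A)*P(A) + P(B|not A)*P(not A)
P(B|A)*P(A) = 0.693 * 0.081 = 0.056133
P(B|not A)*P(not A) = 0.286 * 0.919 = 0.262834
P(B) = 0.056133 + 0.262834 = 0.318967
P(A|B) = 0.056133 / 0.318967 ≈ 0.17598372

0.175984


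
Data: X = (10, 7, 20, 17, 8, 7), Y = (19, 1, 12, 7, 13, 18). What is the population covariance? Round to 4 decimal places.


Cov = (1/n)*sum((xi-xbar)(yi-ybar))
n = 6, xbar = 69/6 = 11.5, ybar = 70/6 = 35/3 ≈ 11.666667
sum((xi-xbar)(yi-ybar)) = -19
Cov = -19 / 6 = -19/6 ≈ -3.166667

-3.1667


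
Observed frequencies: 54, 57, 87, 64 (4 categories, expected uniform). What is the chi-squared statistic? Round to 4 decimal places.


chi2 = sum((O-E)^2/E), E = total/4
total = 262, E = 262/4 = 65.5
(54 - 65.5)^2 / 65.5 = 132.25 / 65.5 = 529/262 ≈ 2.019084
(57 - 65.5)^2 / 65.5 = 72.25 / 65.5 = 289/262 ≈ 1.103053
(87 - 65.5)^2 / 65.5 = 462.25 / 65.5 = 1849/262 ≈ 7.057252
(64 - 65.5)^2 / 65.5 = 2.25 / 65.5 = 9/262 ≈ 0.034351
chi2 = 1338/131 ≈ 10.213740

10.2137


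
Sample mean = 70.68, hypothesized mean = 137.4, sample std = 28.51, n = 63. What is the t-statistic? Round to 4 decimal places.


t = (xbar - mu0) / (s/sqrt(n))
xbar - mu0 = 70.68 - 137.4 = -66.72
sqrt(63) ≈ 7.93725393
s/sqrt(n) = 28.51 / 7.93725393 ≈ 3.59192238
t = -66.72 / 3.59192238 ≈ -18.575012

-18.5750


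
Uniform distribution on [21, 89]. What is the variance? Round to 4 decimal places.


Var = (b-a)^2 / 12
(b-a)^2 = (89 - 21)^2 = 4624
Var = 4624/12 ≈ 385.333333

385.3333


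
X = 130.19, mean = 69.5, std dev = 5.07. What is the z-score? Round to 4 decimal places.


z = (X - mu) / sigma
X - mu = 130.19 - 69.5 = 60.69
z = 60.69 / 5.07 = 2023/169 ≈ 11.970414

11.9704


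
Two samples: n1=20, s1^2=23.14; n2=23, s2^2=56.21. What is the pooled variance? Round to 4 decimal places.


sp^2 = ((n1-1)*s1^2 + (n2-1)*s2^2)/(n1+n2-2)
(n1-1)*s1^2 = 19 * 23.14 = 439.66
(n2-1)*s2^2 = 22 * 56.21 = 1236.62
numerator = 439.66 + 1236.62 = 1676.28
n1+n2-2 = 41
sp^2 = 1676.28 / 41 = 41907/1025 ≈ 40.884878

40.8849


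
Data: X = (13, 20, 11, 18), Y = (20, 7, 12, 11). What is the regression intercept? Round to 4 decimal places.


a = ybar - b*xbar, where b = sum((xi-xbar)(yi-ybar)) / sum((xi-xbar)^2)
n = 4, xbar = 62/4 = 15.5, ybar = 50/4 = 12.5
Sxy = sum((xi-xbar)(yi-ybar)) = -45
Sxx = sum((xi-xbar)^2) = 53
b = Sxy / Sxx = -45/53 ≈ -0.849057
a = 12.5 - (-0.849057) * 15.5 = 1360/53 ≈ 25.660377

25.6604


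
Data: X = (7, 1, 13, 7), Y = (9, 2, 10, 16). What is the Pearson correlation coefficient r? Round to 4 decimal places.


r = sum((xi-xbar)(yi-ybar)) / sqrt(sum((xi-xbar)^2) * sum((yi-ybar)^2))
n = 4, xbar = 28/4 = 7, ybar = 37/4 = 9.25
Sxy = sum((xi-xbar)(yi-ybar)) = 48
Sxx = sum((xi-xbar)^2) = 72
Syy = sum((yi-ybar)^2) = 98.75
sqrt(Sxx*Syy) ≈ 84.320816
r = Sxy / sqrt(Sxx*Syy) = 48 / 84.320816 ≈ 0.569254

0.5693


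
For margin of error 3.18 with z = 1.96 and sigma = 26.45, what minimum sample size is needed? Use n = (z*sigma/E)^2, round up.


z*sigma/E = 1.96 * 26.45 / 3.18 = 25921/1590 ≈ 16.302516
(z*sigma/E)^2 ≈ 265.772019
round up: n = 266

266


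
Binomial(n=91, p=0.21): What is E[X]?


E[X] = n*p = 91 * 0.21 = 19.11

19.11


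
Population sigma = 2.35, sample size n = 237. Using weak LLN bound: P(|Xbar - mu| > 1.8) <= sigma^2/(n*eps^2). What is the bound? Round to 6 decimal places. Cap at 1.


bound = min(1, sigma^2/(n*eps^2))
sigma^2 = 2.35^2 = 5.5225
n*eps^2 = 237 * 1.8^2 = 237 * 3.24 = 767.88
sigma^2/(n*eps^2) = 5.5225 / 767.88 ≈ 0.00719188

0.007192


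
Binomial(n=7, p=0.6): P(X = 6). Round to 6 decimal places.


P = C(n,k) * p^k * (1-p)^(n-k)
C(7,6) = 7
p^k = 0.6^6 = 0.046656
(1-p)^(n-k) = 0.4^1 = 0.4
P = 7 * 0.046656 * 0.4 ≈ 0.130637

0.130637


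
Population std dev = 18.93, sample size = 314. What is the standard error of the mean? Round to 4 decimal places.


SE = sigma / sqrt(n)
sqrt(314) ≈ 17.720045
SE = 18.93 / 17.720045 ≈ 1.068282

1.0683


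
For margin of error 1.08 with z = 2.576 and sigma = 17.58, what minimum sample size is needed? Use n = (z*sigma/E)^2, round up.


z*sigma/E = 2.576 * 17.58 / 1.08 = 47173/1125 ≈ 41.931556
(z*sigma/E)^2 ≈ 1758.255351
round up: n = 1759

1759


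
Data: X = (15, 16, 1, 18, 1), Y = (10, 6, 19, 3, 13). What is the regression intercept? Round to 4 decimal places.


a = ybar - b*xbar, where b = sum((xi-xbar)(yi-ybar)) / sum((xi-xbar)^2)
n = 5, xbar = 51/5 = 10.2, ybar = 51/5 = 10.2
Sxy = sum((xi-xbar)(yi-ybar)) = -188.2
Sxx = sum((xi-xbar)^2) = 286.8
b = Sxy / Sxx = -941/1434 ≈ -0.656206
a = 10.2 - (-0.656206) * 10.2 = 8075/478 ≈ 16.893305

16.8933


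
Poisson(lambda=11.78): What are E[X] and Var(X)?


E[X] = Var(X) = lambda = 11.78

11.78, 11.78


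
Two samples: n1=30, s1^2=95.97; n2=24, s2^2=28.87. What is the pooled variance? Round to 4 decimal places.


sp^2 = ((n1-1)*s1^2 + (n2-1)*s2^2)/(n1+n2-2)
(n1-1)*s1^2 = 29 * 95.97 = 2783.13
(n2-1)*s2^2 = 23 * 28.87 = 664.01
numerator = 2783.13 + 664.01 = 3447.14
n1+n2-2 = 52
sp^2 = 3447.14 / 52 = 172357/2600 ≈ 66.291154

66.2912


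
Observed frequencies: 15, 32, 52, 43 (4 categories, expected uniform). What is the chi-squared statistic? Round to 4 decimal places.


chi2 = sum((O-E)^2/E), E = total/4
total = 142, E = 142/4 = 35.5
(15 - 35.5)^2 / 35.5 = 420.25 / 35.5 = 1681/142 ≈ 11.838028
(32 - 35.5)^2 / 35.5 = 12.25 / 35.5 = 49/142 ≈ 0.345070
(52 - 35.5)^2 / 35.5 = 272.25 / 35.5 = 1089/142 ≈ 7.669014
(43 - 35.5)^2 / 35.5 = 56.25 / 35.5 = 225/142 ≈ 1.584507
chi2 = 1522/71 ≈ 21.436620

21.4366


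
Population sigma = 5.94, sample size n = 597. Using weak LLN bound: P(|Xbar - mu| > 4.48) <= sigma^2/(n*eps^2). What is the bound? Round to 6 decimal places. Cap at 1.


bound = min(1, sigma^2/(n*eps^2))
sigma^2 = 5.94^2 = 35.2836
n*eps^2 = 597 * 4.48^2 = 597 * 20.0704 = 11982.0288
sigma^2/(n*eps^2) = 35.2836 / 11982.0288 ≈ 0.00294471

0.002945


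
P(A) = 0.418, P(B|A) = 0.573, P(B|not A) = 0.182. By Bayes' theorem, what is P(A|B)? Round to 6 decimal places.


P(A|B) = P(B|A)*P(A) / P(B), P(B) = P(B|A)*P(A) + P(B|not A)*P(not A)
P(B|A)*P(A) = 0.573 * 0.418 = 0.239514
P(B|not A)*P(not A) = 0.182 * 0.582 = 0.105924
P(B) = 0.239514 + 0.105924 = 0.345438
P(A|B) = 0.239514 / 0.345438 ≈ 0.69336321

0.693363


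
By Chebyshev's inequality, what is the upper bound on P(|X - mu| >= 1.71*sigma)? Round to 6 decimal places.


P <= 1/k^2
k^2 = 1.71^2 = 2.9241
1/k^2 = 1 / 2.9241 ≈ 0.34198557

0.341986


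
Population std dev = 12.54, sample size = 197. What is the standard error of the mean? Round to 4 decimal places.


SE = sigma / sqrt(n)
sqrt(197) ≈ 14.035669
SE = 12.54 / 14.035669 ≈ 0.893438

0.8934


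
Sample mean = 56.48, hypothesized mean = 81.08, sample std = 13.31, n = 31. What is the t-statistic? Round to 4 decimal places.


t = (xbar - mu0) / (s/sqrt(n))
xbar - mu0 = 56.48 - 81.08 = -24.6
sqrt(31) ≈ 5.56776436
s/sqrt(n) = 13.31 / 5.56776436 ≈ 2.39054657
t = -24.6 / 2.39054657 ≈ -10.290534

-10.2905


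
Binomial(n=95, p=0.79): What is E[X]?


E[X] = n*p = 95 * 0.79 = 75.05

75.05


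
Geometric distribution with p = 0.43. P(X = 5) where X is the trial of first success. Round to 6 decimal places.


P = (1-p)^(k-1) * p
(1-p)^(k-1) = 0.57^4 ≈ 0.1055600
P = 0.1055600 * 0.43 ≈ 0.04539080

0.045391


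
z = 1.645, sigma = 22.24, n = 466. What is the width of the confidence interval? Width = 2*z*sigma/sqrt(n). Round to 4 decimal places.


width = 2*z*sigma/sqrt(n)
2*z*sigma = 2 * 1.645 * 22.24 = 73.1696
sqrt(466) ≈ 21.587033
width = 73.1696 / 21.587033 ≈ 3.389516

3.3895


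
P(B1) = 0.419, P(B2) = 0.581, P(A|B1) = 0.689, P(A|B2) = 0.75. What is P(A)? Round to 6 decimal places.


P(A) = P(A|B1)*P(B1) + P(A|B2)*P(B2)
P(A|B1)*P(B1) = 0.689 * 0.419 = 0.288691
P(A|B2)*P(B2) = 0.75 * 0.581 = 0.43575
P(A) = 0.288691 + 0.43575 = 0.724441

0.724441


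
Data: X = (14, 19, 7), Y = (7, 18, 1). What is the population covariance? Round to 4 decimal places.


Cov = (1/n)*sum((xi-xbar)(yi-ybar))
n = 3, xbar = 40/3 ≈ 13.333333, ybar = 26/3 ≈ 8.666667
sum((xi-xbar)(yi-ybar)) = 301/3 ≈ 100.333333
Cov = 100.333333 / 3 = 301/9 ≈ 33.444444

33.4444


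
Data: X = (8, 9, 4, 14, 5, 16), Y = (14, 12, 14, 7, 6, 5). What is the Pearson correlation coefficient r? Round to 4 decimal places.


r = sum((xi-xbar)(yi-ybar)) / sqrt(sum((xi-xbar)^2) * sum((yi-ybar)^2))
n = 6, xbar = 56/6 = 28/3 ≈ 9.333333, ybar = 58/6 = 29/3 ≈ 9.666667
Sxy = sum((xi-xbar)(yi-ybar)) = -172/3 ≈ -57.333333
Sxx = sum((xi-xbar)^2) = 346/3 ≈ 115.333333
Syy = sum((yi-ybar)^2) = 256/3 ≈ 85.333333
sqrt(Sxx*Syy) ≈ 99.205735
r = Sxy / sqrt(Sxx*Syy) = -57.333333 / 99.205735 ≈ -0.577924

-0.5779


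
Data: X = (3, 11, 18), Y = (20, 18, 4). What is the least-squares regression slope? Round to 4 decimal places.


b = sum((xi-xbar)(yi-ybar)) / sum((xi-xbar)^2)
n = 3, xbar = 32/3 ≈ 10.666667, ybar = 42/3 = 14
Sxy = sum((xi-xbar)(yi-ybar)) = -118
Sxx = sum((xi-xbar)^2) = 338/3 ≈ 112.666667
b = Sxy / Sxx = -177/169 ≈ -1.047337

-1.0473


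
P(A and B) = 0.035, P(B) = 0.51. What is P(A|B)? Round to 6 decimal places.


P(A|B) = P(A and B) / P(B) = 0.035 / 0.51 = 7/102 ≈ 0.06862745

0.068627


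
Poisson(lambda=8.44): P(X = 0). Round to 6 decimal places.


P = e^(-lam) * lam^k / k!
e^(-8.44) ≈ 0.0002160502
lam^k = 8.44^0 = 1
k! = 0! = 1
P = 0.0002160502 * 1 / 1 ≈ 0.000216

0.000216


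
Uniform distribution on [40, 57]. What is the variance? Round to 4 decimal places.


Var = (b-a)^2 / 12
(b-a)^2 = (57 - 40)^2 = 289
Var = 289/12 ≈ 24.083333

24.0833


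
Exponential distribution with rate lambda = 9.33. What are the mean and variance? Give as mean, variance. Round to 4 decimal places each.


mean = 1/lam, var = 1/lam^2
mean = 1 / 9.33 = 100/933 ≈ 0.107181
lam^2 = 9.33^2 = 87.0489
var = 1 / 87.0489 ≈ 0.011488

0.1072, 0.0115


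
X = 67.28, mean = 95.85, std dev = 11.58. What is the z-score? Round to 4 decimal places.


z = (X - mu) / sigma
X - mu = 67.28 - 95.85 = -28.57
z = -28.57 / 11.58 = -2857/1158 ≈ -2.467185

-2.4672


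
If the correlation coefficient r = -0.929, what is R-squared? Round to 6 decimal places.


R^2 = r^2 = (-0.929)^2 = 0.863041

0.863041


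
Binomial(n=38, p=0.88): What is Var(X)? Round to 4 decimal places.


Var = n*p*(1-p) = 38 * 0.88 * 0.12 = 4.0128

4.0128


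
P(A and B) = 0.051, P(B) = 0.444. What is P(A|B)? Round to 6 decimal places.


P(A|B) = P(A and B) / P(B) = 0.051 / 0.444 = 17/148 ≈ 0.11486486

0.114865


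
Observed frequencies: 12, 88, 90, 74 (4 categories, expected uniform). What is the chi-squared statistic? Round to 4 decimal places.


chi2 = sum((O-E)^2/E), E = total/4
total = 264, E = 264/4 = 66
(12 - 66)^2 / 66 = 2916 / 66 = 486/11 ≈ 44.181818
(88 - 66)^2 / 66 = 484 / 66 = 22/3 ≈ 7.333333
(90 - 66)^2 / 66 = 576 / 66 = 96/11 ≈ 8.727273
(74 - 66)^2 / 66 = 64 / 66 = 32/33 ≈ 0.969697
chi2 = 2020/33 ≈ 61.212121

61.2121


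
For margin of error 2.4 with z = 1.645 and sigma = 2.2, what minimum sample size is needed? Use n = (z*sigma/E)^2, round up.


z*sigma/E = 1.645 * 2.2 / 2.4 = 3619/2400 ≈ 1.507917
(z*sigma/E)^2 ≈ 2.273813
round up: n = 3

3


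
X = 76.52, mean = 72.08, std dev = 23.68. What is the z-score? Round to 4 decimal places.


z = (X - mu) / sigma
X - mu = 76.52 - 72.08 = 4.44
z = 4.44 / 23.68 = 0.1875

0.1875


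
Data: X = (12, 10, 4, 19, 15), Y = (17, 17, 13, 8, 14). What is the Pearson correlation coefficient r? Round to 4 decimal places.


r = sum((xi-xbar)(yi-ybar)) / sqrt(sum((xi-xbar)^2) * sum((yi-ybar)^2))
n = 5, xbar = 60/5 = 12, ybar = 69/5 = 13.8
Sxy = sum((xi-xbar)(yi-ybar)) = -40
Sxx = sum((xi-xbar)^2) = 126
Syy = sum((yi-ybar)^2) = 54.8
sqrt(Sxx*Syy) ≈ 83.095126
r = Sxy / sqrt(Sxx*Syy) = -40 / 83.095126 ≈ -0.481376

-0.4814


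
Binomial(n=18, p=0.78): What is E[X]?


E[X] = n*p = 18 * 0.78 = 14.04

14.04


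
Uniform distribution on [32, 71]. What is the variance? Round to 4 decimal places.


Var = (b-a)^2 / 12
(b-a)^2 = (71 - 32)^2 = 1521
Var = 1521/12 = 126.75

126.7500


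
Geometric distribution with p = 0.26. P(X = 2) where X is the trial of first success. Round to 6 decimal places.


P = (1-p)^(k-1) * p
(1-p)^(k-1) = 0.74^1 = 0.74
P = 0.74 * 0.26 = 0.1924

0.192400


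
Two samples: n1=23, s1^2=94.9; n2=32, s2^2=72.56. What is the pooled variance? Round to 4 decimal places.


sp^2 = ((n1-1)*s1^2 + (n2-1)*s2^2)/(n1+n2-2)
(n1-1)*s1^2 = 22 * 94.9 = 2087.8
(n2-1)*s2^2 = 31 * 72.56 = 2249.36
numerator = 2087.8 + 2249.36 = 4337.16
n1+n2-2 = 53
sp^2 = 4337.16 / 53 = 108429/1325 ≈ 81.833208

81.8332


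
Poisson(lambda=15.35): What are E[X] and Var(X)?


E[X] = Var(X) = lambda = 15.35

15.35, 15.35


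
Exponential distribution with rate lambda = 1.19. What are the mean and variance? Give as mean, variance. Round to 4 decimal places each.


mean = 1/lam, var = 1/lam^2
mean = 1 / 1.19 = 100/119 ≈ 0.840336
lam^2 = 1.19^2 = 1.4161
var = 1 / 1.4161 ≈ 0.706165

0.8403, 0.7062


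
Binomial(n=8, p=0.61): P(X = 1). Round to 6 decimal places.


P = C(n,k) * p^k * (1-p)^(n-k)
C(8,1) = 8
p^k = 0.61^1 = 0.61
(1-p)^(n-k) = 0.39^7 ≈ 0.001372310
P = 8 * 0.61 * 0.001372310 ≈ 0.006697

0.006697


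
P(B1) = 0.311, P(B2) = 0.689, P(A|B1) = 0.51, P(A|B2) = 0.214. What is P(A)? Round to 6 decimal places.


P(A) = P(A|B1)*P(B1) + P(A|B2)*P(B2)
P(A|B1)*P(B1) = 0.51 * 0.311 = 0.15861
P(A|B2)*P(B2) = 0.214 * 0.689 = 0.147446
P(A) = 0.15861 + 0.147446 = 0.306056

0.306056


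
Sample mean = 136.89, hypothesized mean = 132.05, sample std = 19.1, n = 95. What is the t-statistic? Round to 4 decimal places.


t = (xbar - mu0) / (s/sqrt(n))
xbar - mu0 = 136.89 - 132.05 = 4.84
sqrt(95) ≈ 9.74679434
s/sqrt(n) = 19.1 / 9.74679434 ≈ 1.95961865
t = 4.84 / 1.95961865 ≈ 2.469868

2.4699


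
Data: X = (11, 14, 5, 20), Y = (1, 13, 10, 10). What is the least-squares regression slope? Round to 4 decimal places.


b = sum((xi-xbar)(yi-ybar)) / sum((xi-xbar)^2)
n = 4, xbar = 50/4 = 12.5, ybar = 34/4 = 8.5
Sxy = sum((xi-xbar)(yi-ybar)) = 18
Sxx = sum((xi-xbar)^2) = 117
b = Sxy / Sxx = 2/13 ≈ 0.153846

0.1538


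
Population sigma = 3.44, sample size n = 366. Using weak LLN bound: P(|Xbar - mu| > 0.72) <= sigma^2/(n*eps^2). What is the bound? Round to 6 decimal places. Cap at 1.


bound = min(1, sigma^2/(n*eps^2))
sigma^2 = 3.44^2 = 11.8336
n*eps^2 = 366 * 0.72^2 = 366 * 0.5184 = 189.7344
sigma^2/(n*eps^2) = 11.8336 / 189.7344 ≈ 0.06236929

0.062369


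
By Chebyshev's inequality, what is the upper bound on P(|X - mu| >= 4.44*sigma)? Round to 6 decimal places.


P <= 1/k^2
k^2 = 4.44^2 = 19.7136
1/k^2 = 1 / 19.7136 ≈ 0.05072640

0.050726


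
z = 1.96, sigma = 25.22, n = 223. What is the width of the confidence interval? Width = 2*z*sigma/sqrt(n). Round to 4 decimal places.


width = 2*z*sigma/sqrt(n)
2*z*sigma = 2 * 1.96 * 25.22 = 98.8624
sqrt(223) ≈ 14.933185
width = 98.8624 / 14.933185 ≈ 6.620316

6.6203


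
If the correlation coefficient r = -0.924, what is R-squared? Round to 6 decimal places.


R^2 = r^2 = (-0.924)^2 = 0.853776

0.853776


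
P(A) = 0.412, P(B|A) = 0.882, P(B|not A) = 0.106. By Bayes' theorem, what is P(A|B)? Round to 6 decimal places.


P(A|B) = P(B|A)*P(A) / P(B), P(B) = P(B|A)*P(A) + P(B|not A)*P(not A)
P(B|A)*P(A) = 0.882 * 0.412 = 0.363384
P(B|not A)*P(not A) = 0.106 * 0.588 = 0.062328
P(B) = 0.363384 + 0.062328 = 0.425712
P(A|B) = 0.363384 / 0.425712 = 309/362 ≈ 0.85359116

0.853591


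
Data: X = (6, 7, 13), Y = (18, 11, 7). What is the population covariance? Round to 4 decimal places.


Cov = (1/n)*sum((xi-xbar)(yi-ybar))
n = 3, xbar = 26/3 ≈ 8.666667, ybar = 36/3 = 12
sum((xi-xbar)(yi-ybar)) = -36
Cov = -36 / 3 = -12

-12.0000


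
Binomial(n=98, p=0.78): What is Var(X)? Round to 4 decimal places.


Var = n*p*(1-p) = 98 * 0.78 * 0.22 = 16.8168

16.8168


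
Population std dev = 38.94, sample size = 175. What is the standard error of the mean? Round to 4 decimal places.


SE = sigma / sqrt(n)
sqrt(175) ≈ 13.228757
SE = 38.94 / 13.228757 ≈ 2.943587

2.9436


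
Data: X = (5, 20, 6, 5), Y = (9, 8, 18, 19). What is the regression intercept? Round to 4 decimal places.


a = ybar - b*xbar, where b = sum((xi-xbar)(yi-ybar)) / sum((xi-xbar)^2)
n = 4, xbar = 36/4 = 9, ybar = 54/4 = 13.5
Sxy = sum((xi-xbar)(yi-ybar)) = -78
Sxx = sum((xi-xbar)^2) = 162
b = Sxy / Sxx = -13/27 ≈ -0.481481
a = 13.5 - (-0.481481) * 9 = 107/6 ≈ 17.833333

17.8333


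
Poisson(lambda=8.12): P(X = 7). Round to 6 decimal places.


P = e^(-lam) * lam^k / k!
e^(-8.12) ≈ 0.0002975287
lam^k = 8.12^7 ≈ 2327513.478782
k! = 7! = 5040
P = 0.0002975287 * 2327513.478782 / 5040 ≈ 0.137401

0.137401


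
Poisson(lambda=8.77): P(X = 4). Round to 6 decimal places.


P = e^(-lam) * lam^k / k!
e^(-8.77) ≈ 0.0001553236
lam^k = 8.77^4 ≈ 5915.594186
k! = 4! = 24
P = 0.0001553236 * 5915.594186 / 24 ≈ 0.038285

0.038285


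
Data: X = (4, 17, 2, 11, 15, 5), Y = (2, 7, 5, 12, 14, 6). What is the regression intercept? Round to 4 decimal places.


a = ybar - b*xbar, where b = sum((xi-xbar)(yi-ybar)) / sum((xi-xbar)^2)
n = 6, xbar = 54/6 = 9, ybar = 46/6 = 23/3 ≈ 7.666667
Sxy = sum((xi-xbar)(yi-ybar)) = 95
Sxx = sum((xi-xbar)^2) = 194
b = Sxy / Sxx = 95/194 ≈ 0.489691
a = 7.666667 - 0.489691 * 9 = 1897/582 ≈ 3.259450

3.2595


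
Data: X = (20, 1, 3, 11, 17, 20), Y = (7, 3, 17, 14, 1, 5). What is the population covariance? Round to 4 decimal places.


Cov = (1/n)*sum((xi-xbar)(yi-ybar))
n = 6, xbar = 72/6 = 12, ybar = 47/6 ≈ 7.833333
sum((xi-xbar)(yi-ybar)) = -99
Cov = -99 / 6 = -16.5

-16.5000


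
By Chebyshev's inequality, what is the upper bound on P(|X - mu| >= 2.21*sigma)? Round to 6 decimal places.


P <= 1/k^2
k^2 = 2.21^2 = 4.8841
1/k^2 = 1 / 4.8841 ≈ 0.20474601

0.204746


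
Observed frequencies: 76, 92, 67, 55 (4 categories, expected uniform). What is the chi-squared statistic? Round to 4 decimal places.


chi2 = sum((O-E)^2/E), E = total/4
total = 290, E = 290/4 = 72.5
(76 - 72.5)^2 / 72.5 = 12.25 / 72.5 = 49/290 ≈ 0.168966
(92 - 72.5)^2 / 72.5 = 380.25 / 72.5 = 1521/290 ≈ 5.244828
(67 - 72.5)^2 / 72.5 = 30.25 / 72.5 = 121/290 ≈ 0.417241
(55 - 72.5)^2 / 72.5 = 306.25 / 72.5 = 245/58 ≈ 4.224138
chi2 = 1458/145 ≈ 10.055172

10.0552


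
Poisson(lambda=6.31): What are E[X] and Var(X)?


E[X] = Var(X) = lambda = 6.31

6.31, 6.31


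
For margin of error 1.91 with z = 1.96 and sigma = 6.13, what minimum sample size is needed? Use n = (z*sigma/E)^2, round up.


z*sigma/E = 1.96 * 6.13 / 1.91 = 30037/4775 ≈ 6.290471
(z*sigma/E)^2 ≈ 39.570028
round up: n = 40

40


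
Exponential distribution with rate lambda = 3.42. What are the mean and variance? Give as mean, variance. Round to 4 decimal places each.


mean = 1/lam, var = 1/lam^2
mean = 1 / 3.42 = 50/171 ≈ 0.292398
lam^2 = 3.42^2 = 11.6964
var = 1 / 11.6964 ≈ 0.085496

0.2924, 0.0855


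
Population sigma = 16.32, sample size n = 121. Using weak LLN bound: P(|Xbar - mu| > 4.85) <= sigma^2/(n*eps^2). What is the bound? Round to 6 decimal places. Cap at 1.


bound = min(1, sigma^2/(n*eps^2))
sigma^2 = 16.32^2 = 266.3424
n*eps^2 = 121 * 4.85^2 = 121 * 23.5225 = 2846.2225
sigma^2/(n*eps^2) = 266.3424 / 2846.2225 ≈ 0.09357750

0.093578


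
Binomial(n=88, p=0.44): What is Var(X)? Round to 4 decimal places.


Var = n*p*(1-p) = 88 * 0.44 * 0.56 = 21.6832

21.6832


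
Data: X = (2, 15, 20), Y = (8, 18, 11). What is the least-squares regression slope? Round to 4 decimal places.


b = sum((xi-xbar)(yi-ybar)) / sum((xi-xbar)^2)
n = 3, xbar = 37/3 ≈ 12.333333, ybar = 37/3 ≈ 12.333333
Sxy = sum((xi-xbar)(yi-ybar)) = 149/3 ≈ 49.666667
Sxx = sum((xi-xbar)^2) = 518/3 ≈ 172.666667
b = Sxy / Sxx = 149/518 ≈ 0.287645

0.2876


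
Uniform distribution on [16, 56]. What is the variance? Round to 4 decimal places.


Var = (b-a)^2 / 12
(b-a)^2 = (56 - 16)^2 = 1600
Var = 1600/12 ≈ 133.333333

133.3333


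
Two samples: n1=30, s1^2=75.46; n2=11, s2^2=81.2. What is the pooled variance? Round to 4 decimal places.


sp^2 = ((n1-1)*s1^2 + (n2-1)*s2^2)/(n1+n2-2)
(n1-1)*s1^2 = 29 * 75.46 = 2188.34
(n2-1)*s2^2 = 10 * 81.2 = 812
numerator = 2188.34 + 812 = 3000.34
n1+n2-2 = 39
sp^2 = 3000.34 / 39 = 150017/1950 ≈ 76.931795

76.9318


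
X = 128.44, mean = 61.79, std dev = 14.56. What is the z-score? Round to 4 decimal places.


z = (X - mu) / sigma
X - mu = 128.44 - 61.79 = 66.65
z = 66.65 / 14.56 = 6665/1456 ≈ 4.577610

4.5776


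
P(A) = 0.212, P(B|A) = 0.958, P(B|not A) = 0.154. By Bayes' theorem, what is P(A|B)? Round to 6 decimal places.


P(A|B) = P(B|A)*P(A) / P(B), P(B) = P(B|A)*P(A) + P(B|not A)*P(not A)
P(B|A)*P(A) = 0.958 * 0.212 = 0.203096
P(B|not A)*P(not A) = 0.154 * 0.788 = 0.121352
P(B) = 0.203096 + 0.121352 = 0.324448
P(A|B) = 0.203096 / 0.324448 ≈ 0.62597396

0.625974


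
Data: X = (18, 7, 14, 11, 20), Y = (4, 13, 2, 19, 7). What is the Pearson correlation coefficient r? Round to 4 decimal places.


r = sum((xi-xbar)(yi-ybar)) / sqrt(sum((xi-xbar)^2) * sum((yi-ybar)^2))
n = 5, xbar = 70/5 = 14, ybar = 45/5 = 9
Sxy = sum((xi-xbar)(yi-ybar)) = -90
Sxx = sum((xi-xbar)^2) = 110
Syy = sum((yi-ybar)^2) = 194
sqrt(Sxx*Syy) ≈ 146.082169
r = Sxy / sqrt(Sxx*Syy) = -90 / 146.082169 ≈ -0.616092

-0.6161


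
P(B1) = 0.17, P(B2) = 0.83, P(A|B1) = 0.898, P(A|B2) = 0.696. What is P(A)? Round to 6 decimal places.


P(A) = P(A|B1)*P(B1) + P(A|B2)*P(B2)
P(A|B1)*P(B1) = 0.898 * 0.17 = 0.15266
P(A|B2)*P(B2) = 0.696 * 0.83 = 0.57768
P(A) = 0.15266 + 0.57768 = 0.73034

0.730340


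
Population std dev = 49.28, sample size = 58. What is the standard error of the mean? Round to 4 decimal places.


SE = sigma / sqrt(n)
sqrt(58) ≈ 7.615773
SE = 49.28 / 7.615773 ≈ 6.470781

6.4708


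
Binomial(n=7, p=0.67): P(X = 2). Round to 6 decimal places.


P = C(n,k) * p^k * (1-p)^(n-k)
C(7,2) = 21
p^k = 0.67^2 = 0.4489
(1-p)^(n-k) = 0.33^5 ≈ 0.003913539
P = 21 * 0.4489 * 0.003913539 ≈ 0.036893

0.036893


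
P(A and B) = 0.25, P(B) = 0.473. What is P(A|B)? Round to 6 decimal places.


P(A|B) = P(A and B) / P(B) = 0.25 / 0.473 = 250/473 ≈ 0.52854123

0.528541


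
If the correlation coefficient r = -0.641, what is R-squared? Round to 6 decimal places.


R^2 = r^2 = (-0.641)^2 = 0.410881

0.410881


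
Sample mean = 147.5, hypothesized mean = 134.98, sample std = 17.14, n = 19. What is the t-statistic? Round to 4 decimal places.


t = (xbar - mu0) / (s/sqrt(n))
xbar - mu0 = 147.5 - 134.98 = 12.52
sqrt(19) ≈ 4.35889894
s/sqrt(n) = 17.14 / 4.35889894 ≈ 3.93218568
t = 12.52 / 3.93218568 ≈ 3.183980

3.1840


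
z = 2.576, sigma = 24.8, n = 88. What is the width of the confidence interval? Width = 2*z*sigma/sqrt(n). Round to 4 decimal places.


width = 2*z*sigma/sqrt(n)
2*z*sigma = 2 * 2.576 * 24.8 = 127.7696
sqrt(88) ≈ 9.380832
width = 127.7696 / 9.380832 ≈ 13.620285

13.6203


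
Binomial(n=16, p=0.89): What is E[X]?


E[X] = n*p = 16 * 0.89 = 14.24

14.24


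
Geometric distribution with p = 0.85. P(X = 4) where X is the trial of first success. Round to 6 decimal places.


P = (1-p)^(k-1) * p
(1-p)^(k-1) = 0.15^3 = 0.003375
P = 0.003375 * 0.85 = 0.00286875

0.002869


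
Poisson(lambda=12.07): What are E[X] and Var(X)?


E[X] = Var(X) = lambda = 12.07

12.07, 12.07


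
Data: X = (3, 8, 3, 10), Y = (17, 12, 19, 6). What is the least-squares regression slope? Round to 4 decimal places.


b = sum((xi-xbar)(yi-ybar)) / sum((xi-xbar)^2)
n = 4, xbar = 24/4 = 6, ybar = 54/4 = 13.5
Sxy = sum((xi-xbar)(yi-ybar)) = -60
Sxx = sum((xi-xbar)^2) = 38
b = Sxy / Sxx = -30/19 ≈ -1.578947

-1.5789


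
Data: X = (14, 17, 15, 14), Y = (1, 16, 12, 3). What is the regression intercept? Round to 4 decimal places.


a = ybar - b*xbar, where b = sum((xi-xbar)(yi-ybar)) / sum((xi-xbar)^2)
n = 4, xbar = 60/4 = 15, ybar = 32/4 = 8
Sxy = sum((xi-xbar)(yi-ybar)) = 28
Sxx = sum((xi-xbar)^2) = 6
b = Sxy / Sxx = 14/3 ≈ 4.666667
a = 8 - 4.666667 * 15 = -62

-62.0000


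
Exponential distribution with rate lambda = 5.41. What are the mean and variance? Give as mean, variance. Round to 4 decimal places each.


mean = 1/lam, var = 1/lam^2
mean = 1 / 5.41 = 100/541 ≈ 0.184843
lam^2 = 5.41^2 = 29.2681
var = 1 / 29.2681 ≈ 0.034167

0.1848, 0.0342


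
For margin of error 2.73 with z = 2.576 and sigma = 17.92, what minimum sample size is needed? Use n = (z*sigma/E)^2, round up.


z*sigma/E = 2.576 * 17.92 / 2.73 = 82432/4875 ≈ 16.909128
(z*sigma/E)^2 ≈ 285.918617
round up: n = 286

286


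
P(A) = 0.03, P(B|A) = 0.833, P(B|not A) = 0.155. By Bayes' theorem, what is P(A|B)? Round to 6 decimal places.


P(A|B) = P(B|A)*P(A) / P(B), P(B) = P(B|A)*P(A) + P(B|not A)*P(not A)
P(B|A)*P(A) = 0.833 * 0.03 = 0.02499
P(B|not A)*P(not A) = 0.155 * 0.97 = 0.15035
P(B) = 0.02499 + 0.15035 = 0.17534
P(A|B) = 0.02499 / 0.17534 ≈ 0.14252310

0.142523


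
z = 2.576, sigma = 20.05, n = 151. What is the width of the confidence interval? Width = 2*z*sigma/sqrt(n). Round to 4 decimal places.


width = 2*z*sigma/sqrt(n)
2*z*sigma = 2 * 2.576 * 20.05 = 103.2976
sqrt(151) ≈ 12.288206
width = 103.2976 / 12.288206 ≈ 8.406239

8.4062


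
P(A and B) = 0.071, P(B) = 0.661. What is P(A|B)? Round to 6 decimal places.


P(A|B) = P(A and B) / P(B) = 0.071 / 0.661 = 71/661 ≈ 0.10741301

0.107413


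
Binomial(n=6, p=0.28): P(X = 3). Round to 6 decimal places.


P = C(n,k) * p^k * (1-p)^(n-k)
C(6,3) = 20
p^k = 0.28^3 = 0.021952
(1-p)^(n-k) = 0.72^3 = 0.373248
P = 20 * 0.021952 * 0.373248 ≈ 0.163871

0.163871


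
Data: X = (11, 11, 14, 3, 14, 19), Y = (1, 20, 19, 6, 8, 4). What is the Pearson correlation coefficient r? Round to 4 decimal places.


r = sum((xi-xbar)(yi-ybar)) / sqrt(sum((xi-xbar)^2) * sum((yi-ybar)^2))
n = 6, xbar = 72/6 = 12, ybar = 58/6 = 29/3 ≈ 9.666667
Sxy = sum((xi-xbar)(yi-ybar)) = 7
Sxx = sum((xi-xbar)^2) = 140
Syy = sum((yi-ybar)^2) = 952/3 ≈ 317.333333
sqrt(Sxx*Syy) ≈ 210.776343
r = Sxy / sqrt(Sxx*Syy) = 7 / 210.776343 ≈ 0.033211

0.0332


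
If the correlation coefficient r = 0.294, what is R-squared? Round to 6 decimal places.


R^2 = r^2 = (0.294)^2 = 0.086436

0.086436


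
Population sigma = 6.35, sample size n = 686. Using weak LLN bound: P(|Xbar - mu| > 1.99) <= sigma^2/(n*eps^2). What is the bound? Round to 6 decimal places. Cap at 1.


bound = min(1, sigma^2/(n*eps^2))
sigma^2 = 6.35^2 = 40.3225
n*eps^2 = 686 * 1.99^2 = 686 * 3.9601 = 2716.6286
sigma^2/(n*eps^2) = 40.3225 / 2716.6286 ≈ 0.01484285

0.014843


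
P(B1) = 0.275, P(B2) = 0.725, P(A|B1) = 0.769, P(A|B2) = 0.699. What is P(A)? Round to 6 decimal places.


P(A) = P(A|B1)*P(B1) + P(A|B2)*P(B2)
P(A|B1)*P(B1) = 0.769 * 0.275 = 0.211475
P(A|B2)*P(B2) = 0.699 * 0.725 = 0.506775
P(A) = 0.211475 + 0.506775 = 0.71825

0.718250


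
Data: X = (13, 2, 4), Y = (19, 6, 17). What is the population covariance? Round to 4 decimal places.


Cov = (1/n)*sum((xi-xbar)(yi-ybar))
n = 3, xbar = 19/3 ≈ 6.333333, ybar = 42/3 = 14
sum((xi-xbar)(yi-ybar)) = 61
Cov = 61 / 3 = 61/3 ≈ 20.333333

20.3333


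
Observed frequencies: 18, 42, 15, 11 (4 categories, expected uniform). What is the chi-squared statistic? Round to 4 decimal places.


chi2 = sum((O-E)^2/E), E = total/4
total = 86, E = 86/4 = 21.5
(18 - 21.5)^2 / 21.5 = 12.25 / 21.5 = 49/86 ≈ 0.569767
(42 - 21.5)^2 / 21.5 = 420.25 / 21.5 = 1681/86 ≈ 19.546512
(15 - 21.5)^2 / 21.5 = 42.25 / 21.5 = 169/86 ≈ 1.965116
(11 - 21.5)^2 / 21.5 = 110.25 / 21.5 = 441/86 ≈ 5.127907
chi2 = 1170/43 ≈ 27.209302

27.2093


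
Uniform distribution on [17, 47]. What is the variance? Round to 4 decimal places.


Var = (b-a)^2 / 12
(b-a)^2 = (47 - 17)^2 = 900
Var = 900/12 = 75

75.0000


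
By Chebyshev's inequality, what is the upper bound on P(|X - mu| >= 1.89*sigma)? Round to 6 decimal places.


P <= 1/k^2
k^2 = 1.89^2 = 3.5721
1/k^2 = 1 / 3.5721 ≈ 0.27994737

0.279947


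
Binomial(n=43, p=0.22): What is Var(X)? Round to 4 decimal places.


Var = n*p*(1-p) = 43 * 0.22 * 0.78 = 7.3788

7.3788


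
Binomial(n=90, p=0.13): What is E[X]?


E[X] = n*p = 90 * 0.13 = 11.7

11.7


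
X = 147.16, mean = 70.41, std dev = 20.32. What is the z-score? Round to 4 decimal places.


z = (X - mu) / sigma
X - mu = 147.16 - 70.41 = 76.75
z = 76.75 / 20.32 = 7675/2032 ≈ 3.777067

3.7771


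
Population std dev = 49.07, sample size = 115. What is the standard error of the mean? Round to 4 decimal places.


SE = sigma / sqrt(n)
sqrt(115) ≈ 10.723805
SE = 49.07 / 10.723805 ≈ 4.575801

4.5758


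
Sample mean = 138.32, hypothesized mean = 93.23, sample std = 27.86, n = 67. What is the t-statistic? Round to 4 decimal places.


t = (xbar - mu0) / (s/sqrt(n))
xbar - mu0 = 138.32 - 93.23 = 45.09
sqrt(67) ≈ 8.18535277
s/sqrt(n) = 27.86 / 8.18535277 ≈ 3.40364072
t = 45.09 / 3.40364072 ≈ 13.247579

13.2476


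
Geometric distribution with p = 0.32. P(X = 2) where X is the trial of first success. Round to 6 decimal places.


P = (1-p)^(k-1) * p
(1-p)^(k-1) = 0.68^1 = 0.68
P = 0.68 * 0.32 = 0.2176

0.217600


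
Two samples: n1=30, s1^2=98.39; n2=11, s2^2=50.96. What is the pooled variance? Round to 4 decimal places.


sp^2 = ((n1-1)*s1^2 + (n2-1)*s2^2)/(n1+n2-2)
(n1-1)*s1^2 = 29 * 98.39 = 2853.31
(n2-1)*s2^2 = 10 * 50.96 = 509.6
numerator = 2853.31 + 509.6 = 3362.91
n1+n2-2 = 39
sp^2 = 3362.91 / 39 = 112097/1300 ≈ 86.228462

86.2285
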